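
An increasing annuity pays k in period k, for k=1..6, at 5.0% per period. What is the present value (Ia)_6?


(Ia)_n = sum_{k=1}^{n} k * v^k, v = 1/(1+i)
v = 0.952381
Sum computed term by term:
(Ia)_6 = 17.0437


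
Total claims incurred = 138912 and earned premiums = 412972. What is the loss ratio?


Loss ratio = claims / premiums
= 138912 / 412972
= 0.3364


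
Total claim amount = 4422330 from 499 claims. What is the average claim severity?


severity = total / number
= 4422330 / 499
= 8862.3848


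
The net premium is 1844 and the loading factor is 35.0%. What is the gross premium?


Gross = net * (1 + loading)
= 1844 * (1 + 0.35)
= 1844 * 1.35
= 2489.4


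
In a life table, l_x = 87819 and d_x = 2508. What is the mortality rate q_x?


q_x = d_x / l_x
= 2508 / 87819
= 0.0286


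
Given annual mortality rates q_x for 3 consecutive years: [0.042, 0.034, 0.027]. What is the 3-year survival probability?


p_k = 1 - q_k for each year
Survival = product of (1 - q_k)
= 0.958 * 0.966 * 0.973
= 0.9004


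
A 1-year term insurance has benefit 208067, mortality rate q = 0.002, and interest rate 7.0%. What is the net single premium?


NSP = benefit * q * v
v = 1/(1+i) = 0.934579
NSP = 208067 * 0.002 * 0.934579
= 388.9103


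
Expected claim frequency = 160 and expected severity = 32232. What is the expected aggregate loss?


E[S] = E[N] * E[X]
= 160 * 32232
= 5.1571e+06


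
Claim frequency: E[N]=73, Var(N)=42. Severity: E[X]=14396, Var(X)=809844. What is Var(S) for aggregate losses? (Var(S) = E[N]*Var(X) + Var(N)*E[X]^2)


Var(S) = E[N]*Var(X) + Var(N)*E[X]^2
= 73*809844 + 42*14396^2
= 59118612 + 8704282272
= 8.7634e+09


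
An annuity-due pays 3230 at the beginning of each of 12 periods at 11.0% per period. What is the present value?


PV_due = PMT * (1-(1+i)^(-n))/i * (1+i)
PV_immediate = 20970.3104
PV_due = 20970.3104 * 1.11
= 23277.0445


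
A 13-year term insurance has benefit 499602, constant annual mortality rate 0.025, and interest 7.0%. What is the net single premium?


NSP = benefit * sum_{k=0}^{n-1} k_p_x * q * v^(k+1)
With constant q=0.025, v=0.934579
Sum = 0.184582
NSP = 499602 * 0.184582
= 92217.7205


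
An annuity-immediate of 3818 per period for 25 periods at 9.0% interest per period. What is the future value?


FV = PMT * ((1+i)^n - 1) / i
= 3818 * ((1.09)^25 - 1) / 0.09
= 3818 * (8.623081 - 1) / 0.09
= 323388.0218


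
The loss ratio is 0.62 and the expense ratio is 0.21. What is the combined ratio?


Combined ratio = loss ratio + expense ratio
= 0.62 + 0.21
= 0.83


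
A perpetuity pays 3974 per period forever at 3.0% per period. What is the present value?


PV = PMT / i
= 3974 / 0.03
= 132466.6667


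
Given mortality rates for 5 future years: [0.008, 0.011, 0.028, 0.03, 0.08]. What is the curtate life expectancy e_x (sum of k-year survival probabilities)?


e_x = sum_{k=1}^{n} k_p_x
k_p_x values:
  1_p_x = 0.992
  2_p_x = 0.981088
  3_p_x = 0.953618
  4_p_x = 0.925009
  5_p_x = 0.851008
e_x = 4.7027


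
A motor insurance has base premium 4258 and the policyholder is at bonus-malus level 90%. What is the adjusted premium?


adjusted = base * BM_level / 100
= 4258 * 90 / 100
= 4258 * 0.9
= 3832.2


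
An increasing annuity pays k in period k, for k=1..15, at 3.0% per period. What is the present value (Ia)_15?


(Ia)_n = sum_{k=1}^{n} k * v^k, v = 1/(1+i)
v = 0.970874
Sum computed term by term:
(Ia)_15 = 88.9381


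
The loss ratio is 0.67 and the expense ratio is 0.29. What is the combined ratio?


Combined ratio = loss ratio + expense ratio
= 0.67 + 0.29
= 0.96


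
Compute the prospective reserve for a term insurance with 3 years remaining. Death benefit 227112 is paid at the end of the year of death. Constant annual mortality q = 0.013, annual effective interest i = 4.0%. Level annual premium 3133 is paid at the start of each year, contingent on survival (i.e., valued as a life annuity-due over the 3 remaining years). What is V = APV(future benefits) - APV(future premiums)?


v = 1/(1+i) = 0.961538
APV(future benefits) per unit = sum_{k=0}^{2} k_p_x * q * v^(k+1) = 0.035621
APV(future benefits) = 227112 * 0.035621 = 8090.0487
Life annuity-due factor ä_{x:3} = sum_{k=0}^{2} k_p_x * v^k = 2.849712
APV(future premiums) = 3133 * 2.849712 = 8928.1491
V = 8090.0487 - 8928.1491
= -838.1004


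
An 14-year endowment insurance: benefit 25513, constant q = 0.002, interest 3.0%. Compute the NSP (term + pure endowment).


Term component = 569.5056
Pure endowment = 14_p_x * v^14 * benefit = 0.972361 * 0.661118 * 25513 = 16400.9106
NSP = 16970.4162


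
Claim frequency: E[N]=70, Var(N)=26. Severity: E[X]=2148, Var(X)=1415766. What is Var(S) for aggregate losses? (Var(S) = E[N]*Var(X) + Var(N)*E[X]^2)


Var(S) = E[N]*Var(X) + Var(N)*E[X]^2
= 70*1415766 + 26*2148^2
= 99103620 + 119961504
= 2.1907e+08


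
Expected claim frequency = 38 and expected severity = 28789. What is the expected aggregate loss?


E[S] = E[N] * E[X]
= 38 * 28789
= 1.0940e+06


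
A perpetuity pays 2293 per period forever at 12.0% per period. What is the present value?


PV = PMT / i
= 2293 / 0.12
= 19108.3333


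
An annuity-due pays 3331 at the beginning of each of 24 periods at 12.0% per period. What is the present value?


PV_due = PMT * (1-(1+i)^(-n))/i * (1+i)
PV_immediate = 25929.5559
PV_due = 25929.5559 * 1.12
= 29041.1027


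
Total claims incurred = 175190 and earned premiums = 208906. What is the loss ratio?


Loss ratio = claims / premiums
= 175190 / 208906
= 0.8386


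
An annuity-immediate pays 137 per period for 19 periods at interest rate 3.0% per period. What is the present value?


PV = PMT * (1 - (1+i)^(-n)) / i
= 137 * (1 - (1+0.03)^(-19)) / 0.03
= 137 * (1 - 0.570286) / 0.03
= 137 * 14.323799
= 1962.3605


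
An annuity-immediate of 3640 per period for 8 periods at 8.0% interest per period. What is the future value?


FV = PMT * ((1+i)^n - 1) / i
= 3640 * ((1.08)^8 - 1) / 0.08
= 3640 * (1.85093 - 1) / 0.08
= 38717.3246


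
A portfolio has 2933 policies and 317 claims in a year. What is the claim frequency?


frequency = claims / policies
= 317 / 2933
= 0.1081


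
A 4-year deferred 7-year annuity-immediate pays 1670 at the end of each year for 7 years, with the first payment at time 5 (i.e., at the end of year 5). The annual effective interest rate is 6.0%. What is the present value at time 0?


PV at time 4 of the 7-year annuity-immediate:
a_n = 1670 * (1-(1+0.06)^(-7))/0.06 = 9322.577
Discount back 4 years to time 0:
PV = 9322.577 * (1+0.06)^(-4)
= 9322.577 * 0.792094
= 7384.3542


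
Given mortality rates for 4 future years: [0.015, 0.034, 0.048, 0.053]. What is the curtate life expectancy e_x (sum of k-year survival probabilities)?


e_x = sum_{k=1}^{n} k_p_x
k_p_x values:
  1_p_x = 0.985
  2_p_x = 0.95151
  3_p_x = 0.905838
  4_p_x = 0.857828
e_x = 3.7002


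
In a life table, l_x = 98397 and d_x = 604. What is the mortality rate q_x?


q_x = d_x / l_x
= 604 / 98397
= 0.0061


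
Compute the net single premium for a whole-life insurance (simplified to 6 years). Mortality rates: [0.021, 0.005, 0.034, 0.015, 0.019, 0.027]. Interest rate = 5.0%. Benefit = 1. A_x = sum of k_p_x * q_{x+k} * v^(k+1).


v = 0.952381
Year 0: k_p_x=1.0, q=0.021, term=0.02
Year 1: k_p_x=0.979, q=0.005, term=0.00444
Year 2: k_p_x=0.974105, q=0.034, term=0.02861
Year 3: k_p_x=0.940985, q=0.015, term=0.011612
Year 4: k_p_x=0.926871, q=0.019, term=0.013798
Year 5: k_p_x=0.90926, q=0.027, term=0.01832
A_x = 0.0968


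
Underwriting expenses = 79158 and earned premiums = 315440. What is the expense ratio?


Expense ratio = expenses / premiums
= 79158 / 315440
= 0.2509


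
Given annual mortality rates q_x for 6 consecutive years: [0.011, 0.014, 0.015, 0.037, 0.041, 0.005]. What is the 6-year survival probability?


p_k = 1 - q_k for each year
Survival = product of (1 - q_k)
= 0.989 * 0.986 * 0.985 * 0.963 * 0.959 * 0.995
= 0.8826


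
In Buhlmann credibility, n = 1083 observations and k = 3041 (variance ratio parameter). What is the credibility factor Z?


Z = n / (n + k)
= 1083 / (1083 + 3041)
= 1083 / 4124
= 0.2626


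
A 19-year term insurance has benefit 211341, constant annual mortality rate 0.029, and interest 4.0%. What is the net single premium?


NSP = benefit * sum_{k=0}^{n-1} k_p_x * q * v^(k+1)
With constant q=0.029, v=0.961538
Sum = 0.306244
NSP = 211341 * 0.306244
= 64721.8398


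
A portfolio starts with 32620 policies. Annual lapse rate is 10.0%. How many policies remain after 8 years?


remaining = initial * (1 - lapse)^years
= 32620 * (1 - 0.1)^8
= 32620 * 0.430467
= 14041.8404


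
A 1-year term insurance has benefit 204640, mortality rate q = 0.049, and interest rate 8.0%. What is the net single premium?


NSP = benefit * q * v
v = 1/(1+i) = 0.925926
NSP = 204640 * 0.049 * 0.925926
= 9284.5926


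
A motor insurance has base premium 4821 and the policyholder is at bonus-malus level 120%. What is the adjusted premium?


adjusted = base * BM_level / 100
= 4821 * 120 / 100
= 4821 * 1.2
= 5785.2


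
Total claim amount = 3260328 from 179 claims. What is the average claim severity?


severity = total / number
= 3260328 / 179
= 18214.1229


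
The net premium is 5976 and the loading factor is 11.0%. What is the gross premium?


Gross = net * (1 + loading)
= 5976 * (1 + 0.11)
= 5976 * 1.11
= 6633.36


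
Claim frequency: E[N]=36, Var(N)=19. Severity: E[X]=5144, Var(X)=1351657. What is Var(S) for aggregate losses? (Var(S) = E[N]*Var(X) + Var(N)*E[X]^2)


Var(S) = E[N]*Var(X) + Var(N)*E[X]^2
= 36*1351657 + 19*5144^2
= 48659652 + 502753984
= 5.5141e+08


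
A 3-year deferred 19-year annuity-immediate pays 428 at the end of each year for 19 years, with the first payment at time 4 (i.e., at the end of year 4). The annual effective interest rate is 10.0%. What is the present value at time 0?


PV at time 3 of the 19-year annuity-immediate:
a_n = 428 * (1-(1+0.1)^(-19))/0.1 = 3580.1858
Discount back 3 years to time 0:
PV = 3580.1858 * (1+0.1)^(-3)
= 3580.1858 * 0.751315
= 2689.8466


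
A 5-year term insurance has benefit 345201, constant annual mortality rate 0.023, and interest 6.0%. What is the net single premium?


NSP = benefit * sum_{k=0}^{n-1} k_p_x * q * v^(k+1)
With constant q=0.023, v=0.943396
Sum = 0.09278
NSP = 345201 * 0.09278
= 32027.6165


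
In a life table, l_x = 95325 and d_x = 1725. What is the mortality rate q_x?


q_x = d_x / l_x
= 1725 / 95325
= 0.0181


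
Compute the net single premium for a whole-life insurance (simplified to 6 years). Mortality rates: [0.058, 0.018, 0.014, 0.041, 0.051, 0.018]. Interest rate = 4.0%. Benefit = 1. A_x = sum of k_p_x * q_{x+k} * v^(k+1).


v = 0.961538
Year 0: k_p_x=1.0, q=0.058, term=0.055769
Year 1: k_p_x=0.942, q=0.018, term=0.015677
Year 2: k_p_x=0.925044, q=0.014, term=0.011513
Year 3: k_p_x=0.912093, q=0.041, term=0.031966
Year 4: k_p_x=0.874698, q=0.051, term=0.036666
Year 5: k_p_x=0.830088, q=0.018, term=0.011809
A_x = 0.1634


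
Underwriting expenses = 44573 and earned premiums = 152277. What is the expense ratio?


Expense ratio = expenses / premiums
= 44573 / 152277
= 0.2927


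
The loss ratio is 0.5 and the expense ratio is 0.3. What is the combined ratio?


Combined ratio = loss ratio + expense ratio
= 0.5 + 0.3
= 0.8


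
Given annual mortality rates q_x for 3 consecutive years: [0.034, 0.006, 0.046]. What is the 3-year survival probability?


p_k = 1 - q_k for each year
Survival = product of (1 - q_k)
= 0.966 * 0.994 * 0.954
= 0.916


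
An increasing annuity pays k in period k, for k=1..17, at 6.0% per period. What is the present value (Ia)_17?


(Ia)_n = sum_{k=1}^{n} k * v^k, v = 1/(1+i)
v = 0.943396
Sum computed term by term:
(Ia)_17 = 79.8783


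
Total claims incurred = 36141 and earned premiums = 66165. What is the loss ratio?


Loss ratio = claims / premiums
= 36141 / 66165
= 0.5462


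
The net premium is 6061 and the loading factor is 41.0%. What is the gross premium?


Gross = net * (1 + loading)
= 6061 * (1 + 0.41)
= 6061 * 1.41
= 8546.01


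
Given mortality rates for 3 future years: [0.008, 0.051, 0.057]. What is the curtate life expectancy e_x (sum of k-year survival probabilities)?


e_x = sum_{k=1}^{n} k_p_x
k_p_x values:
  1_p_x = 0.992
  2_p_x = 0.941408
  3_p_x = 0.887748
e_x = 2.8212


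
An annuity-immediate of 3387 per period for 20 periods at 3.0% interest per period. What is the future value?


FV = PMT * ((1+i)^n - 1) / i
= 3387 * ((1.03)^20 - 1) / 0.03
= 3387 * (1.806111 - 1) / 0.03
= 91009.9584


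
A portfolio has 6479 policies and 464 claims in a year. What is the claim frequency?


frequency = claims / policies
= 464 / 6479
= 0.0716


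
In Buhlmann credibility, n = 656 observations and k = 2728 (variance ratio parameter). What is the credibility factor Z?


Z = n / (n + k)
= 656 / (656 + 2728)
= 656 / 3384
= 0.1939


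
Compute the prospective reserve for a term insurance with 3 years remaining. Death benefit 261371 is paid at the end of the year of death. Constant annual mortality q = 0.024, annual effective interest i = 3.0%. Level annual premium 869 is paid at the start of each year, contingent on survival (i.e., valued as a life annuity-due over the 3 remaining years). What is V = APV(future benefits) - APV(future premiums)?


v = 1/(1+i) = 0.970874
APV(future benefits) per unit = sum_{k=0}^{2} k_p_x * q * v^(k+1) = 0.066302
APV(future benefits) = 261371 * 0.066302 = 17329.4579
Life annuity-due factor ä_{x:3} = sum_{k=0}^{2} k_p_x * v^k = 2.845467
APV(future premiums) = 869 * 2.845467 = 2472.7109
V = 17329.4579 - 2472.7109
= 14856.7471


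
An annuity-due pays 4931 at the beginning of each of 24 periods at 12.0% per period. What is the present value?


PV_due = PMT * (1-(1+i)^(-n))/i * (1+i)
PV_immediate = 38384.4612
PV_due = 38384.4612 * 1.12
= 42990.5966


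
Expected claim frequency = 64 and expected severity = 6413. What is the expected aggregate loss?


E[S] = E[N] * E[X]
= 64 * 6413
= 410432


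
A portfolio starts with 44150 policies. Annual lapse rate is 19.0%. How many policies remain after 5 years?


remaining = initial * (1 - lapse)^years
= 44150 * (1 - 0.19)^5
= 44150 * 0.348678
= 15394.1531


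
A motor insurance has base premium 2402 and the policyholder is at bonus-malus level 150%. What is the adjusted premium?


adjusted = base * BM_level / 100
= 2402 * 150 / 100
= 2402 * 1.5
= 3603.0


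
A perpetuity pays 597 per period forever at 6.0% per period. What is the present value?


PV = PMT / i
= 597 / 0.06
= 9950.0


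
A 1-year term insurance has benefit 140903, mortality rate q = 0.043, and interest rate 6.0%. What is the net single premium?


NSP = benefit * q * v
v = 1/(1+i) = 0.943396
NSP = 140903 * 0.043 * 0.943396
= 5715.8764


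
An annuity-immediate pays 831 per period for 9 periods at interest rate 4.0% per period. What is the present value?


PV = PMT * (1 - (1+i)^(-n)) / i
= 831 * (1 - (1+0.04)^(-9)) / 0.04
= 831 * (1 - 0.702587) / 0.04
= 831 * 7.435332
= 6178.7606


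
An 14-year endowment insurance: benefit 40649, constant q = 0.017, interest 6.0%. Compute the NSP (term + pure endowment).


Term component = 5852.1505
Pure endowment = 14_p_x * v^14 * benefit = 0.786592 * 0.442301 * 40649 = 14142.2009
NSP = 19994.3513


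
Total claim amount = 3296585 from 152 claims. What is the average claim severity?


severity = total / number
= 3296585 / 152
= 21688.0592


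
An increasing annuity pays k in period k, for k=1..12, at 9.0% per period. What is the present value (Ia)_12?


(Ia)_n = sum_{k=1}^{n} k * v^k, v = 1/(1+i)
v = 0.917431
Sum computed term by term:
(Ia)_12 = 39.3197


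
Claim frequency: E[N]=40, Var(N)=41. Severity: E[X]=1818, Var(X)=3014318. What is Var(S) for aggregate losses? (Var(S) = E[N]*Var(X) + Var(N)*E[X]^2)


Var(S) = E[N]*Var(X) + Var(N)*E[X]^2
= 40*3014318 + 41*1818^2
= 120572720 + 135510084
= 2.5608e+08


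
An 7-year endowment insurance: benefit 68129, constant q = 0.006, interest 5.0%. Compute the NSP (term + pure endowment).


Term component = 2325.8901
Pure endowment = 7_p_x * v^7 * benefit = 0.958748 * 0.710681 * 68129 = 46420.6922
NSP = 48746.5823


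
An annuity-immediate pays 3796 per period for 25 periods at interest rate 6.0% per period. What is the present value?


PV = PMT * (1 - (1+i)^(-n)) / i
= 3796 * (1 - (1+0.06)^(-25)) / 0.06
= 3796 * (1 - 0.232999) / 0.06
= 3796 * 12.783356
= 48525.62


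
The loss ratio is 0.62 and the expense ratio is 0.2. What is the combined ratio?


Combined ratio = loss ratio + expense ratio
= 0.62 + 0.2
= 0.82


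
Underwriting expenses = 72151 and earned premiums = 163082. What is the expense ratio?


Expense ratio = expenses / premiums
= 72151 / 163082
= 0.4424


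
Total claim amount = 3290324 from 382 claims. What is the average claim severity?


severity = total / number
= 3290324 / 382
= 8613.4136


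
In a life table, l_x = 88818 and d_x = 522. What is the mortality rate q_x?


q_x = d_x / l_x
= 522 / 88818
= 0.0059


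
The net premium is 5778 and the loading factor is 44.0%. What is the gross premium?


Gross = net * (1 + loading)
= 5778 * (1 + 0.44)
= 5778 * 1.44
= 8320.32


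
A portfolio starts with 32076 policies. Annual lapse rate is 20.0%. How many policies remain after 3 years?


remaining = initial * (1 - lapse)^years
= 32076 * (1 - 0.2)^3
= 32076 * 0.512
= 16422.912


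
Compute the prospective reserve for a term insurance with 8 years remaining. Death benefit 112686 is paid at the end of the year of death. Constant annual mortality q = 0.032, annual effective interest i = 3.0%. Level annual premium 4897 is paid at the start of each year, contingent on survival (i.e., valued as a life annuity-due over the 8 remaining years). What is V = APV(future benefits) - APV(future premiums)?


v = 1/(1+i) = 0.970874
APV(future benefits) per unit = sum_{k=0}^{7} k_p_x * q * v^(k+1) = 0.202032
APV(future benefits) = 112686 * 0.202032 = 22766.2173
Life annuity-due factor ä_{x:8} = sum_{k=0}^{7} k_p_x * v^k = 6.502916
APV(future premiums) = 4897 * 6.502916 = 31844.7809
V = 22766.2173 - 31844.7809
= -9078.5635


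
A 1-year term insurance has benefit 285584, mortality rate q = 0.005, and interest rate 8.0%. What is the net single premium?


NSP = benefit * q * v
v = 1/(1+i) = 0.925926
NSP = 285584 * 0.005 * 0.925926
= 1322.1481


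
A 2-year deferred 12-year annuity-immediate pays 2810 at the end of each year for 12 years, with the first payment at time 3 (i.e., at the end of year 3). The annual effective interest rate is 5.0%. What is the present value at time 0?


PV at time 2 of the 12-year annuity-immediate:
a_n = 2810 * (1-(1+0.05)^(-12))/0.05 = 24905.7371
Discount back 2 years to time 0:
PV = 24905.7371 * (1+0.05)^(-2)
= 24905.7371 * 0.907029
= 22590.2377


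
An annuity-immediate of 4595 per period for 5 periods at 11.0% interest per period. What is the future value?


FV = PMT * ((1+i)^n - 1) / i
= 4595 * ((1.11)^5 - 1) / 0.11
= 4595 * (1.685058 - 1) / 0.11
= 28616.7475


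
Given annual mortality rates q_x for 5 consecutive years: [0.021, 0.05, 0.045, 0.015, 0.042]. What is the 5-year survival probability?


p_k = 1 - q_k for each year
Survival = product of (1 - q_k)
= 0.979 * 0.95 * 0.955 * 0.985 * 0.958
= 0.8381


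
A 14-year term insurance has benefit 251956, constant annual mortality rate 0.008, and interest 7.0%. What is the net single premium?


NSP = benefit * sum_{k=0}^{n-1} k_p_x * q * v^(k+1)
With constant q=0.008, v=0.934579
Sum = 0.067018
NSP = 251956 * 0.067018
= 16885.7126


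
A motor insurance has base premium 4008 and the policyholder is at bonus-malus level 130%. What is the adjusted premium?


adjusted = base * BM_level / 100
= 4008 * 130 / 100
= 4008 * 1.3
= 5210.4


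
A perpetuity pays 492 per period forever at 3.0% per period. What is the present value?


PV = PMT / i
= 492 / 0.03
= 16400.0


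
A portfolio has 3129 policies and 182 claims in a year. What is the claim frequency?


frequency = claims / policies
= 182 / 3129
= 0.0582


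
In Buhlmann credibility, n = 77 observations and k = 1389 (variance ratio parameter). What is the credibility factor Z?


Z = n / (n + k)
= 77 / (77 + 1389)
= 77 / 1466
= 0.0525


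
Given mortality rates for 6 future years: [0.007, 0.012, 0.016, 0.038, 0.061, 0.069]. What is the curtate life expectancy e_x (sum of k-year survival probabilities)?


e_x = sum_{k=1}^{n} k_p_x
k_p_x values:
  1_p_x = 0.993
  2_p_x = 0.981084
  3_p_x = 0.965387
  4_p_x = 0.928702
  5_p_x = 0.872051
  6_p_x = 0.81188
e_x = 5.5521


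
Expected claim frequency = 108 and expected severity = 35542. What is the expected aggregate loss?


E[S] = E[N] * E[X]
= 108 * 35542
= 3.8385e+06


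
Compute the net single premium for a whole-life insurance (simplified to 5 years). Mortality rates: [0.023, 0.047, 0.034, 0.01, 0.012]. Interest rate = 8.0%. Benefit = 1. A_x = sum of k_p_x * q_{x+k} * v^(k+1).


v = 0.925926
Year 0: k_p_x=1.0, q=0.023, term=0.021296
Year 1: k_p_x=0.977, q=0.047, term=0.039368
Year 2: k_p_x=0.931081, q=0.034, term=0.02513
Year 3: k_p_x=0.899424, q=0.01, term=0.006611
Year 4: k_p_x=0.89043, q=0.012, term=0.007272
A_x = 0.0997


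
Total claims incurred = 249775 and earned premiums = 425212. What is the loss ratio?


Loss ratio = claims / premiums
= 249775 / 425212
= 0.5874


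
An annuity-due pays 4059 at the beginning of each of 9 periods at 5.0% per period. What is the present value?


PV_due = PMT * (1-(1+i)^(-n))/i * (1+i)
PV_immediate = 28850.6482
PV_due = 28850.6482 * 1.05
= 30293.1806


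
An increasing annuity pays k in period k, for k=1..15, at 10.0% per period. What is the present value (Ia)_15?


(Ia)_n = sum_{k=1}^{n} k * v^k, v = 1/(1+i)
v = 0.909091
Sum computed term by term:
(Ia)_15 = 47.7581


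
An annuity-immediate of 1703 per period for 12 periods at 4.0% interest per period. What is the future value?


FV = PMT * ((1+i)^n - 1) / i
= 1703 * ((1.04)^12 - 1) / 0.04
= 1703 * (1.601032 - 1) / 0.04
= 25588.9467


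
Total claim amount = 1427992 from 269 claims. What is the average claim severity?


severity = total / number
= 1427992 / 269
= 5308.5204


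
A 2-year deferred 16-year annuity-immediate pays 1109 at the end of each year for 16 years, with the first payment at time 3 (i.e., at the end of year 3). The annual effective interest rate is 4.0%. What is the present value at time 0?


PV at time 2 of the 16-year annuity-immediate:
a_n = 1109 * (1-(1+0.04)^(-16))/0.04 = 12922.3958
Discount back 2 years to time 0:
PV = 12922.3958 * (1+0.04)^(-2)
= 12922.3958 * 0.924556
= 11947.4814


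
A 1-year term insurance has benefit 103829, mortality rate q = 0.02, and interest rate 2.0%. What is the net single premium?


NSP = benefit * q * v
v = 1/(1+i) = 0.980392
NSP = 103829 * 0.02 * 0.980392
= 2035.8627


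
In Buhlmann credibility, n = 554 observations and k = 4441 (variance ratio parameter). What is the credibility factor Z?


Z = n / (n + k)
= 554 / (554 + 4441)
= 554 / 4995
= 0.1109


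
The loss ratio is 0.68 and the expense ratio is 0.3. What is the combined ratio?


Combined ratio = loss ratio + expense ratio
= 0.68 + 0.3
= 0.98


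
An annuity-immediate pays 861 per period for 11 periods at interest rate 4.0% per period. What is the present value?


PV = PMT * (1 - (1+i)^(-n)) / i
= 861 * (1 - (1+0.04)^(-11)) / 0.04
= 861 * (1 - 0.649581) / 0.04
= 861 * 8.760477
= 7542.7704


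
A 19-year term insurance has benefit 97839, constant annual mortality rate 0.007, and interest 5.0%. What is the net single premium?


NSP = benefit * sum_{k=0}^{n-1} k_p_x * q * v^(k+1)
With constant q=0.007, v=0.952381
Sum = 0.08028
NSP = 97839 * 0.08028
= 7854.5408


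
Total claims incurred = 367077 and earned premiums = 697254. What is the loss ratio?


Loss ratio = claims / premiums
= 367077 / 697254
= 0.5265


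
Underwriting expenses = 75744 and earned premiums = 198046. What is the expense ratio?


Expense ratio = expenses / premiums
= 75744 / 198046
= 0.3825


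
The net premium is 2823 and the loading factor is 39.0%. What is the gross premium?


Gross = net * (1 + loading)
= 2823 * (1 + 0.39)
= 2823 * 1.39
= 3923.97


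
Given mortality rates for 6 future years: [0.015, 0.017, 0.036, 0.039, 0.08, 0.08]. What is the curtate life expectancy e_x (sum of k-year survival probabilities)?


e_x = sum_{k=1}^{n} k_p_x
k_p_x values:
  1_p_x = 0.985
  2_p_x = 0.968255
  3_p_x = 0.933398
  4_p_x = 0.896995
  5_p_x = 0.825236
  6_p_x = 0.759217
e_x = 5.3681


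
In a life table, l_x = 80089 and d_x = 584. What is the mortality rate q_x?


q_x = d_x / l_x
= 584 / 80089
= 0.0073


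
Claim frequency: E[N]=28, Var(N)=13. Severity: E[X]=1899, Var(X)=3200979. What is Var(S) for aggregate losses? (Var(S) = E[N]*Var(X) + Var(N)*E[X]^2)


Var(S) = E[N]*Var(X) + Var(N)*E[X]^2
= 28*3200979 + 13*1899^2
= 89627412 + 46880613
= 1.3651e+08


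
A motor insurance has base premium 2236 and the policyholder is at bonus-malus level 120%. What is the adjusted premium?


adjusted = base * BM_level / 100
= 2236 * 120 / 100
= 2236 * 1.2
= 2683.2


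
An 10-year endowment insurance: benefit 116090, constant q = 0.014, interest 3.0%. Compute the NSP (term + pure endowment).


Term component = 13066.9218
Pure endowment = 10_p_x * v^10 * benefit = 0.868499 * 0.744094 * 116090 = 75022.5313
NSP = 88089.4532


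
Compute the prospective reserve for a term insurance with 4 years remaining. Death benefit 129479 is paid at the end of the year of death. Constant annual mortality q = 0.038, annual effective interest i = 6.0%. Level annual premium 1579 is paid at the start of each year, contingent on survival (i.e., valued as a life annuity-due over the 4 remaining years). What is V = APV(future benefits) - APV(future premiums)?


v = 1/(1+i) = 0.943396
APV(future benefits) per unit = sum_{k=0}^{3} k_p_x * q * v^(k+1) = 0.124707
APV(future benefits) = 129479 * 0.124707 = 16147.0023
Life annuity-due factor ä_{x:4} = sum_{k=0}^{3} k_p_x * v^k = 3.478683
APV(future premiums) = 1579 * 3.478683 = 5492.8403
V = 16147.0023 - 5492.8403
= 10654.1621


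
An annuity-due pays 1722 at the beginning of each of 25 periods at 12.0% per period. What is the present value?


PV_due = PMT * (1-(1+i)^(-n))/i * (1+i)
PV_immediate = 13505.8856
PV_due = 13505.8856 * 1.12
= 15126.5918


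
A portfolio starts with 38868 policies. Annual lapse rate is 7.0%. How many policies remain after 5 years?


remaining = initial * (1 - lapse)^years
= 38868 * (1 - 0.07)^5
= 38868 * 0.695688
= 27040.0155


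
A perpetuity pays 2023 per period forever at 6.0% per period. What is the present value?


PV = PMT / i
= 2023 / 0.06
= 33716.6667


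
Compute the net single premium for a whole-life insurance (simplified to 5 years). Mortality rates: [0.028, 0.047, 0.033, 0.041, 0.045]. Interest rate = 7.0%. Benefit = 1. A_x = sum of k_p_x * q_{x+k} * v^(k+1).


v = 0.934579
Year 0: k_p_x=1.0, q=0.028, term=0.026168
Year 1: k_p_x=0.972, q=0.047, term=0.039902
Year 2: k_p_x=0.926316, q=0.033, term=0.024953
Year 3: k_p_x=0.895748, q=0.041, term=0.028018
Year 4: k_p_x=0.859022, q=0.045, term=0.027561
A_x = 0.1466


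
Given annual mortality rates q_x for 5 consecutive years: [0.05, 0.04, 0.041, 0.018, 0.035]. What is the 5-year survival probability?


p_k = 1 - q_k for each year
Survival = product of (1 - q_k)
= 0.95 * 0.96 * 0.959 * 0.982 * 0.965
= 0.8288


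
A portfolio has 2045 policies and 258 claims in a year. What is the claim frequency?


frequency = claims / policies
= 258 / 2045
= 0.1262


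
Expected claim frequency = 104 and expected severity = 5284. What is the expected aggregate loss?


E[S] = E[N] * E[X]
= 104 * 5284
= 549536


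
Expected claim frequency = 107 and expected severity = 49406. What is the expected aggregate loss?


E[S] = E[N] * E[X]
= 107 * 49406
= 5.2864e+06


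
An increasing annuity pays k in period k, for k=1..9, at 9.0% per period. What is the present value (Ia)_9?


(Ia)_n = sum_{k=1}^{n} k * v^k, v = 1/(1+i)
v = 0.917431
Sum computed term by term:
(Ia)_9 = 26.5663


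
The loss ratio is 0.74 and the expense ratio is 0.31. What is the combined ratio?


Combined ratio = loss ratio + expense ratio
= 0.74 + 0.31
= 1.05


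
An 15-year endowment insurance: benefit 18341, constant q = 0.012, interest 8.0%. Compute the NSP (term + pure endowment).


Term component = 1763.0673
Pure endowment = 15_p_x * v^15 * benefit = 0.834361 * 0.315242 * 18341 = 4824.1505
NSP = 6587.2178


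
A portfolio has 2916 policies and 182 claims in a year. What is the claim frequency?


frequency = claims / policies
= 182 / 2916
= 0.0624


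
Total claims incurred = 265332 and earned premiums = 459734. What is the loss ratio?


Loss ratio = claims / premiums
= 265332 / 459734
= 0.5771


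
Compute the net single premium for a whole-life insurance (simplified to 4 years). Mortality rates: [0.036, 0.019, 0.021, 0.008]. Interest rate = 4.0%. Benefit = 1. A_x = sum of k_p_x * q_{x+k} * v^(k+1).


v = 0.961538
Year 0: k_p_x=1.0, q=0.036, term=0.034615
Year 1: k_p_x=0.964, q=0.019, term=0.016934
Year 2: k_p_x=0.945684, q=0.021, term=0.017655
Year 3: k_p_x=0.925825, q=0.008, term=0.006331
A_x = 0.0755


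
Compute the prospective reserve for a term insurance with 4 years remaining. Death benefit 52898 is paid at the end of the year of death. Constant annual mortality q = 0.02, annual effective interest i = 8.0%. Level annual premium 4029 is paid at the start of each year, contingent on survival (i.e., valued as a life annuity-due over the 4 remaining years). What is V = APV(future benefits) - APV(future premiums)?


v = 1/(1+i) = 0.925926
APV(future benefits) per unit = sum_{k=0}^{3} k_p_x * q * v^(k+1) = 0.064406
APV(future benefits) = 52898 * 0.064406 = 3406.9683
Life annuity-due factor ä_{x:4} = sum_{k=0}^{3} k_p_x * v^k = 3.477944
APV(future premiums) = 4029 * 3.477944 = 14012.637
V = 3406.9683 - 14012.637
= -10605.6687


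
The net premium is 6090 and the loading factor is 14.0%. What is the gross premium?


Gross = net * (1 + loading)
= 6090 * (1 + 0.14)
= 6090 * 1.14
= 6942.6


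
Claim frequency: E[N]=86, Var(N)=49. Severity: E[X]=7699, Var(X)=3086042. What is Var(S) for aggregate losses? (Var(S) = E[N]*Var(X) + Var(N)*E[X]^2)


Var(S) = E[N]*Var(X) + Var(N)*E[X]^2
= 86*3086042 + 49*7699^2
= 265399612 + 2904455449
= 3.1699e+09


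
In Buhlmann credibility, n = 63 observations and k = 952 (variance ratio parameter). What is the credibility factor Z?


Z = n / (n + k)
= 63 / (63 + 952)
= 63 / 1015
= 0.0621


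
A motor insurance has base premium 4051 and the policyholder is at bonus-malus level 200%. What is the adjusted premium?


adjusted = base * BM_level / 100
= 4051 * 200 / 100
= 4051 * 2.0
= 8102.0


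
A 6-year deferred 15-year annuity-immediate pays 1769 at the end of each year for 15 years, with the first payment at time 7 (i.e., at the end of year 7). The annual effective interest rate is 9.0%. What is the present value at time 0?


PV at time 6 of the 15-year annuity-immediate:
a_n = 1769 * (1-(1+0.09)^(-15))/0.09 = 14259.3578
Discount back 6 years to time 0:
PV = 14259.3578 * (1+0.09)^(-6)
= 14259.3578 * 0.596267
= 8502.3892


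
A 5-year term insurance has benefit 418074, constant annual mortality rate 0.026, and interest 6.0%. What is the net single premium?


NSP = benefit * sum_{k=0}^{n-1} k_p_x * q * v^(k+1)
With constant q=0.026, v=0.943396
Sum = 0.104291
NSP = 418074 * 0.104291
= 43601.4851


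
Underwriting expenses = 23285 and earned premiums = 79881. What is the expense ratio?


Expense ratio = expenses / premiums
= 23285 / 79881
= 0.2915


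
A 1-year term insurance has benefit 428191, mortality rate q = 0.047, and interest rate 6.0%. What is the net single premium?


NSP = benefit * q * v
v = 1/(1+i) = 0.943396
NSP = 428191 * 0.047 * 0.943396
= 18985.8274


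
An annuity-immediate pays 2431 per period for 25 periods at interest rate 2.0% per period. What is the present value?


PV = PMT * (1 - (1+i)^(-n)) / i
= 2431 * (1 - (1+0.02)^(-25)) / 0.02
= 2431 * (1 - 0.609531) / 0.02
= 2431 * 19.523456
= 47461.5227


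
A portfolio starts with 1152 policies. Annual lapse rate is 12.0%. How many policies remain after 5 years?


remaining = initial * (1 - lapse)^years
= 1152 * (1 - 0.12)^5
= 1152 * 0.527732
= 607.9472


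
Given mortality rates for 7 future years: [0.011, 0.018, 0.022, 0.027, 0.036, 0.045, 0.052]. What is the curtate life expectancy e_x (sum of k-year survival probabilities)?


e_x = sum_{k=1}^{n} k_p_x
k_p_x values:
  1_p_x = 0.989
  2_p_x = 0.971198
  3_p_x = 0.949832
  4_p_x = 0.924186
  5_p_x = 0.890915
  6_p_x = 0.850824
  7_p_x = 0.806581
e_x = 6.3825


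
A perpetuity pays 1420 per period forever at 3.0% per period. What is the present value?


PV = PMT / i
= 1420 / 0.03
= 47333.3333


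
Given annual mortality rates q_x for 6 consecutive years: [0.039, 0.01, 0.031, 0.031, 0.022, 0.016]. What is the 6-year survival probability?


p_k = 1 - q_k for each year
Survival = product of (1 - q_k)
= 0.961 * 0.99 * 0.969 * 0.969 * 0.978 * 0.984
= 0.8597


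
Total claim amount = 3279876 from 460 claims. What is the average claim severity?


severity = total / number
= 3279876 / 460
= 7130.1652


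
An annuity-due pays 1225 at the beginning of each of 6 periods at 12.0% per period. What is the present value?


PV_due = PMT * (1-(1+i)^(-n))/i * (1+i)
PV_immediate = 5036.474
PV_due = 5036.474 * 1.12
= 5640.8508


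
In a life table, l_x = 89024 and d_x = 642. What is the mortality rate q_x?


q_x = d_x / l_x
= 642 / 89024
= 0.0072


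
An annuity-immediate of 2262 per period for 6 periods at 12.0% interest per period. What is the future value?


FV = PMT * ((1+i)^n - 1) / i
= 2262 * ((1.12)^6 - 1) / 0.12
= 2262 * (1.973823 - 1) / 0.12
= 18356.5576


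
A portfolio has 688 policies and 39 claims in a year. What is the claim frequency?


frequency = claims / policies
= 39 / 688
= 0.0567


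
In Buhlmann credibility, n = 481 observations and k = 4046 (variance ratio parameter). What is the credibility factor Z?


Z = n / (n + k)
= 481 / (481 + 4046)
= 481 / 4527
= 0.1063


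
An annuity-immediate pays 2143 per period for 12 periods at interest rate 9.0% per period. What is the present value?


PV = PMT * (1 - (1+i)^(-n)) / i
= 2143 * (1 - (1+0.09)^(-12)) / 0.09
= 2143 * (1 - 0.355535) / 0.09
= 2143 * 7.160725
= 15345.4343


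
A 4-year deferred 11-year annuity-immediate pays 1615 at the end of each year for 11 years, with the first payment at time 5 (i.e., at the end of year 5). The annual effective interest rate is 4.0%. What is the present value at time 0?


PV at time 4 of the 11-year annuity-immediate:
a_n = 1615 * (1-(1+0.04)^(-11))/0.04 = 14148.1699
Discount back 4 years to time 0:
PV = 14148.1699 * (1+0.04)^(-4)
= 14148.1699 * 0.854804
= 12093.9149


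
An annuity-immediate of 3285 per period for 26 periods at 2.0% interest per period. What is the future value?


FV = PMT * ((1+i)^n - 1) / i
= 3285 * ((1.02)^26 - 1) / 0.02
= 3285 * (1.673418 - 1) / 0.02
= 110608.9253


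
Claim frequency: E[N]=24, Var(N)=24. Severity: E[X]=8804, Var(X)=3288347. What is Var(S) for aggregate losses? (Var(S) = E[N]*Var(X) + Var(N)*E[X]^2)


Var(S) = E[N]*Var(X) + Var(N)*E[X]^2
= 24*3288347 + 24*8804^2
= 78920328 + 1860249984
= 1.9392e+09


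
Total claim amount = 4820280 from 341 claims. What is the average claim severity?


severity = total / number
= 4820280 / 341
= 14135.7185


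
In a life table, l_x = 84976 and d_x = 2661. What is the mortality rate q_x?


q_x = d_x / l_x
= 2661 / 84976
= 0.0313


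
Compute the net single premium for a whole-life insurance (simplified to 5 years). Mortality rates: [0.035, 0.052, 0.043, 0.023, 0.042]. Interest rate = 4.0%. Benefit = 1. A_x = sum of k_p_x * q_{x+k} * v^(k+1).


v = 0.961538
Year 0: k_p_x=1.0, q=0.035, term=0.033654
Year 1: k_p_x=0.965, q=0.052, term=0.046394
Year 2: k_p_x=0.91482, q=0.043, term=0.034971
Year 3: k_p_x=0.875483, q=0.023, term=0.017212
Year 4: k_p_x=0.855347, q=0.042, term=0.029527
A_x = 0.1618


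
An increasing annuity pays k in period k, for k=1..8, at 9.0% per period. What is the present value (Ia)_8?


(Ia)_n = sum_{k=1}^{n} k * v^k, v = 1/(1+i)
v = 0.917431
Sum computed term by term:
(Ia)_8 = 22.4225


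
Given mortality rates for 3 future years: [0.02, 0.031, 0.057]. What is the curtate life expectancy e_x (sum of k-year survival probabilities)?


e_x = sum_{k=1}^{n} k_p_x
k_p_x values:
  1_p_x = 0.98
  2_p_x = 0.94962
  3_p_x = 0.895492
e_x = 2.8251


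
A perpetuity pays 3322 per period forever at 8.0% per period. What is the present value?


PV = PMT / i
= 3322 / 0.08
= 41525.0


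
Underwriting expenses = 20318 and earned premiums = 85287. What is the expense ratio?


Expense ratio = expenses / premiums
= 20318 / 85287
= 0.2382


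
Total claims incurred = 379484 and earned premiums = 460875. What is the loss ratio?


Loss ratio = claims / premiums
= 379484 / 460875
= 0.8234


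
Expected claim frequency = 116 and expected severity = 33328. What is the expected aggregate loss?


E[S] = E[N] * E[X]
= 116 * 33328
= 3.8660e+06


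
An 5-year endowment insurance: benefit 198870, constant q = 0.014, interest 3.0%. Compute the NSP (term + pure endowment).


Term component = 12409.0031
Pure endowment = 5_p_x * v^5 * benefit = 0.931933 * 0.862609 * 198870 = 159870.2761
NSP = 172279.2791


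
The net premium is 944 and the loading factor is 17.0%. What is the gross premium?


Gross = net * (1 + loading)
= 944 * (1 + 0.17)
= 944 * 1.17
= 1104.48


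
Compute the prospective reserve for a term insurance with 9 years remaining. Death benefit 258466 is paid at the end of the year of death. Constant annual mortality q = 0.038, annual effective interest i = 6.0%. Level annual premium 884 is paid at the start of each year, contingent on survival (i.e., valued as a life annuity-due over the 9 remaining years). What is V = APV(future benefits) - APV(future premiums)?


v = 1/(1+i) = 0.943396
APV(future benefits) per unit = sum_{k=0}^{8} k_p_x * q * v^(k+1) = 0.225805
APV(future benefits) = 258466 * 0.225805 = 58362.9965
Life annuity-due factor ä_{x:9} = sum_{k=0}^{8} k_p_x * v^k = 6.29878
APV(future premiums) = 884 * 6.29878 = 5568.1214
V = 58362.9965 - 5568.1214
= 52794.8751


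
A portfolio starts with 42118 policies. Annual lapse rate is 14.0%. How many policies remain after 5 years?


remaining = initial * (1 - lapse)^years
= 42118 * (1 - 0.14)^5
= 42118 * 0.470427
= 19813.4451


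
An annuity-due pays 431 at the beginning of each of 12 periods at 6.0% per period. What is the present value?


PV_due = PMT * (1-(1+i)^(-n))/i * (1+i)
PV_immediate = 3613.4367
PV_due = 3613.4367 * 1.06
= 3830.2429


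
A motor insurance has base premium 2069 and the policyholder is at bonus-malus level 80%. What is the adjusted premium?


adjusted = base * BM_level / 100
= 2069 * 80 / 100
= 2069 * 0.8
= 1655.2


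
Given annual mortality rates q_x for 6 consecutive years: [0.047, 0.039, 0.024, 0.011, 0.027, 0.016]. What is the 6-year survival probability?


p_k = 1 - q_k for each year
Survival = product of (1 - q_k)
= 0.953 * 0.961 * 0.976 * 0.989 * 0.973 * 0.984
= 0.8464


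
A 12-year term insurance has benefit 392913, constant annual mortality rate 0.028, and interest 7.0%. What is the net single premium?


NSP = benefit * sum_{k=0}^{n-1} k_p_x * q * v^(k+1)
With constant q=0.028, v=0.934579
Sum = 0.19549
NSP = 392913 * 0.19549
= 76810.6971
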